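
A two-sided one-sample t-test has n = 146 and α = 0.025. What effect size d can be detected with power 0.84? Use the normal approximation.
d ≈ 0.27

Minimum detectable effect (one-sample t-test, normal approximation):
d = (z_{α/2} + z_β) / √n
d = (2.241 + 0.994) / √146
d = 3.236 / 12.083
d ≈ 0.27

By Cohen's convention (0.2 small / 0.5 medium / 0.8 large): small effect.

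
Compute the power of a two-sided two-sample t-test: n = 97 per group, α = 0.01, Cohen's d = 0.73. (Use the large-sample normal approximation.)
Power ≈ 0.99

Power calculation (two-sample t-test, normal approximation):
z_β = d · √(n/2) - z_{α/2}
z_β = 0.73 · √(97/2) - 2.576
z_β = 0.73 · 6.964 - 2.576
z_β = 2.508

Power = Φ(z_β) = Φ(2.508) ≈ 0.994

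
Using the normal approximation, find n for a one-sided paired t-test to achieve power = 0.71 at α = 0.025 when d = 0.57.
n = 20 pairs

Sample size formula (paired t-test, normal approximation):
n = ((z_α + z_β) / d)²

z_α = 1.960 (for α = 0.025, one-sided)
z_β = 0.553 (for power = 0.71)
d = 0.57

n = ((1.960 + 0.553) / 0.57)²
n = (4.409)²
n ≈ 19.44
Round up to the next whole number: n = 20 pairs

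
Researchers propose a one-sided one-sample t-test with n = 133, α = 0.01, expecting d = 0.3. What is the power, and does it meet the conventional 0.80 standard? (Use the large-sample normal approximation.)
Power ≈ 0.87; the study is adequately powered (power ≥ 0.80)

Power calculation (one-sample t-test, normal approximation):
z_β = d · √n - z_α
z_β = 0.3 · √133 - 2.326
z_β = 0.3 · 11.533 - 2.326
z_β = 1.133

Power = Φ(z_β) = Φ(1.133) ≈ 0.871

Effect size d = 0.3 is small by Cohen's convention (0.2/0.5/0.8).

Threshold: power ≥ 0.80 is conventionally adequate.
Power ≈ 0.87 → the study is adequately powered (power ≥ 0.80).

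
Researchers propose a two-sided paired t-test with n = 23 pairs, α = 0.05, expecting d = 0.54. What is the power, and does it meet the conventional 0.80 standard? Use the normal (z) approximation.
Power ≈ 0.74; the study is underpowered (power < 0.80)

Power calculation (paired t-test, normal approximation):
z_β = d · √n - z_{α/2}
z_β = 0.54 · √23 - 1.960
z_β = 0.54 · 4.796 - 1.960
z_β = 0.630

Power = Φ(z_β) = Φ(0.630) ≈ 0.736

Effect size d = 0.54 is medium by Cohen's convention (0.2/0.5/0.8).

Threshold: power ≥ 0.80 is conventionally adequate.
Power ≈ 0.74 → the study is underpowered (power < 0.80).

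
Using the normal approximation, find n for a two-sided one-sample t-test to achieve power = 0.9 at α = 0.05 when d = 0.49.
n = 44

Sample size formula (one-sample t-test, normal approximation):
n = ((z_{α/2} + z_β) / d)²

z_{α/2} = 1.960 (for α = 0.05, two-sided)
z_β = 1.282 (for power = 0.9)
d = 0.49

n = ((1.960 + 1.282) / 0.49)²
n = (6.616)²
n ≈ 43.77
Round up to the next whole number: n = 44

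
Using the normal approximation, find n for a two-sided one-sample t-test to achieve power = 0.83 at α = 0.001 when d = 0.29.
n = 215

Sample size formula (one-sample t-test, normal approximation):
n = ((z_{α/2} + z_β) / d)²

z_{α/2} = 3.291 (for α = 0.001, two-sided)
z_β = 0.954 (for power = 0.83)
d = 0.29

n = ((3.291 + 0.954) / 0.29)²
n = (14.638)²
n ≈ 214.27
Round up to the next whole number: n = 215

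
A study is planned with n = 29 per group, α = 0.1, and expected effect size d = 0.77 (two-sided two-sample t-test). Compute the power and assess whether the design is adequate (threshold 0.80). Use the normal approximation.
Power ≈ 0.90; the study is adequately powered (power ≥ 0.80)

Power calculation (two-sample t-test, normal approximation):
z_β = d · √(n/2) - z_{α/2}
z_β = 0.77 · √(29/2) - 1.645
z_β = 0.77 · 3.808 - 1.645
z_β = 1.287

Power = Φ(z_β) = Φ(1.287) ≈ 0.901

Effect size d = 0.77 is medium by Cohen's convention (0.2/0.5/0.8).

Threshold: power ≥ 0.80 is conventionally adequate.
Power ≈ 0.90 → the study is adequately powered (power ≥ 0.80).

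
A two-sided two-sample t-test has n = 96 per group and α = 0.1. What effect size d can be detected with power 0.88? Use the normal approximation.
d ≈ 0.41

Minimum detectable effect (two-sample t-test, normal approximation):
d = (z_{α/2} + z_β) / √(n/2)
d = (1.645 + 1.175) / √(96/2)
d = 2.820 / 6.928
d ≈ 0.41

By Cohen's convention (0.2 small / 0.5 medium / 0.8 large): small effect.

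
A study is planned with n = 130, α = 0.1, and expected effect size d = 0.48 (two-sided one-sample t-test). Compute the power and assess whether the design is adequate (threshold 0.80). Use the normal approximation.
Power ≈ 1.00; the study is adequately powered (power ≥ 0.80)

Power calculation (one-sample t-test, normal approximation):
z_β = d · √n - z_{α/2}
z_β = 0.48 · √130 - 1.645
z_β = 0.48 · 11.402 - 1.645
z_β = 3.828

Power = Φ(z_β) = Φ(3.828) ≈ 1.000

Effect size d = 0.48 is small by Cohen's convention (0.2/0.5/0.8).

Threshold: power ≥ 0.80 is conventionally adequate.
Power ≈ 1.00 → the study is adequately powered (power ≥ 0.80).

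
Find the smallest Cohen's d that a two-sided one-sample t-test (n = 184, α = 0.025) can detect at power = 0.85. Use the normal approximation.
d ≈ 0.24

Minimum detectable effect (one-sample t-test, normal approximation):
d = (z_{α/2} + z_β) / √n
d = (2.241 + 1.036) / √184
d = 3.278 / 13.565
d ≈ 0.24

By Cohen's convention (0.2 small / 0.5 medium / 0.8 large): small effect.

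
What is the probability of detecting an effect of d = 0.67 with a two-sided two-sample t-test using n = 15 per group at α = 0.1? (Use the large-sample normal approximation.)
Power ≈ 0.58

Power calculation (two-sample t-test, normal approximation):
z_β = d · √(n/2) - z_{α/2}
z_β = 0.67 · √(15/2) - 1.645
z_β = 0.67 · 2.739 - 1.645
z_β = 0.190

Power = Φ(z_β) = Φ(0.190) ≈ 0.575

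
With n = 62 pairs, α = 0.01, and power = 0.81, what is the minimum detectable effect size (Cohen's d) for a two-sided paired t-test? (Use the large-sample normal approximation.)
d ≈ 0.44

Minimum detectable effect (paired t-test, normal approximation):
d = (z_{α/2} + z_β) / √n
d = (2.576 + 0.878) / √62
d = 3.454 / 7.874
d ≈ 0.44

By Cohen's convention (0.2 small / 0.5 medium / 0.8 large): small effect.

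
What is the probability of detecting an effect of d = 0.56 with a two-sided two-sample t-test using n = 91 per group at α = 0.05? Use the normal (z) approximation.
Power ≈ 0.97

Power calculation (two-sample t-test, normal approximation):
z_β = d · √(n/2) - z_{α/2}
z_β = 0.56 · √(91/2) - 1.960
z_β = 0.56 · 6.745 - 1.960
z_β = 1.817

Power = Φ(z_β) = Φ(1.817) ≈ 0.965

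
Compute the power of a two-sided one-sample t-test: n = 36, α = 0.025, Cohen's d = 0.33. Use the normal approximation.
Power ≈ 0.40

Power calculation (one-sample t-test, normal approximation):
z_β = d · √n - z_{α/2}
z_β = 0.33 · √36 - 2.241
z_β = 0.33 · 6.000 - 2.241
z_β = -0.261

Power = Φ(z_β) = Φ(-0.261) ≈ 0.397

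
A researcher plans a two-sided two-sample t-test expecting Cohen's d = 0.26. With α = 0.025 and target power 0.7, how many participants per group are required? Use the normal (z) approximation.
n = 227 per group

Sample size formula (two-sample t-test, normal approximation):
n = 2 · ((z_{α/2} + z_β) / d)²

z_{α/2} = 2.241 (for α = 0.025, two-sided)
z_β = 0.524 (for power = 0.7)
d = 0.26

n = 2 · ((2.241 + 0.524) / 0.26)²
n = 2 · (10.635)²
n ≈ 226.21
Round up to the next whole number: n = 227 per group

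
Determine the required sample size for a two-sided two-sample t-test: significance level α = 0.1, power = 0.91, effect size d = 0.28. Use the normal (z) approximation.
n = 228 per group

Sample size formula (two-sample t-test, normal approximation):
n = 2 · ((z_{α/2} + z_β) / d)²

z_{α/2} = 1.645 (for α = 0.1, two-sided)
z_β = 1.341 (for power = 0.91)
d = 0.28

n = 2 · ((1.645 + 1.341) / 0.28)²
n = 2 · (10.664)²
n ≈ 227.44
Round up to the next whole number: n = 228 per group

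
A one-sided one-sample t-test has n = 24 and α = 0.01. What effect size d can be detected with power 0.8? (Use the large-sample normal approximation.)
d ≈ 0.65

Minimum detectable effect (one-sample t-test, normal approximation):
d = (z_α + z_β) / √n
d = (2.326 + 0.842) / √24
d = 3.168 / 4.899
d ≈ 0.65

By Cohen's convention (0.2 small / 0.5 medium / 0.8 large): medium effect.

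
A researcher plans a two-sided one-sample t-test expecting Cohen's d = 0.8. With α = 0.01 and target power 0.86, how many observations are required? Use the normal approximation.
n = 21

Sample size formula (one-sample t-test, normal approximation):
n = ((z_{α/2} + z_β) / d)²

z_{α/2} = 2.576 (for α = 0.01, two-sided)
z_β = 1.080 (for power = 0.86)
d = 0.8

n = ((2.576 + 1.080) / 0.8)²
n = (4.570)²
n ≈ 20.88
Round up to the next whole number: n = 21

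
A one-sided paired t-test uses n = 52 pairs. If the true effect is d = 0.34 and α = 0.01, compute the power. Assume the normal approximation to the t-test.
Power ≈ 0.55

Power calculation (paired t-test, normal approximation):
z_β = d · √n - z_α
z_β = 0.34 · √52 - 2.326
z_β = 0.34 · 7.211 - 2.326
z_β = 0.125

Power = Φ(z_β) = Φ(0.125) ≈ 0.550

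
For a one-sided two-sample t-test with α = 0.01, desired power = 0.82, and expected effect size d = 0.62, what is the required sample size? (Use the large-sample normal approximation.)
n = 55 per group

Sample size formula (two-sample t-test, normal approximation):
n = 2 · ((z_α + z_β) / d)²

z_α = 2.326 (for α = 0.01, one-sided)
z_β = 0.915 (for power = 0.82)
d = 0.62

n = 2 · ((2.326 + 0.915) / 0.62)²
n = 2 · (5.227)²
n ≈ 54.64
Round up to the next whole number: n = 55 per group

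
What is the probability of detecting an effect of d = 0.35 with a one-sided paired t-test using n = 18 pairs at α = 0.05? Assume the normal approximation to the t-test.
Power ≈ 0.44

Power calculation (paired t-test, normal approximation):
z_β = d · √n - z_α
z_β = 0.35 · √18 - 1.645
z_β = 0.35 · 4.243 - 1.645
z_β = -0.160

Power = Φ(z_β) = Φ(-0.160) ≈ 0.436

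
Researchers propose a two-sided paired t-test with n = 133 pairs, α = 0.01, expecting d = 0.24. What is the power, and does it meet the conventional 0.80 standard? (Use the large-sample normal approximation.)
Power ≈ 0.58; the study is underpowered (power < 0.80)

Power calculation (paired t-test, normal approximation):
z_β = d · √n - z_{α/2}
z_β = 0.24 · √133 - 2.576
z_β = 0.24 · 11.533 - 2.576
z_β = 0.192

Power = Φ(z_β) = Φ(0.192) ≈ 0.576

Effect size d = 0.24 is small by Cohen's convention (0.2/0.5/0.8).

Threshold: power ≥ 0.80 is conventionally adequate.
Power ≈ 0.58 → the study is underpowered (power < 0.80).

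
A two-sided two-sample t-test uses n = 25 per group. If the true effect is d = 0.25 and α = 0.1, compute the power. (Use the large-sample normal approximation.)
Power ≈ 0.22

Power calculation (two-sample t-test, normal approximation):
z_β = d · √(n/2) - z_{α/2}
z_β = 0.25 · √(25/2) - 1.645
z_β = 0.25 · 3.536 - 1.645
z_β = -0.761

Power = Φ(z_β) = Φ(-0.761) ≈ 0.223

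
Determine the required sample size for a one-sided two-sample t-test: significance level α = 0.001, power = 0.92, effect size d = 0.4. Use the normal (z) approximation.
n = 253 per group

Sample size formula (two-sample t-test, normal approximation):
n = 2 · ((z_α + z_β) / d)²

z_α = 3.090 (for α = 0.001, one-sided)
z_β = 1.405 (for power = 0.92)
d = 0.4

n = 2 · ((3.090 + 1.405) / 0.4)²
n = 2 · (11.238)²
n ≈ 252.59
Round up to the next whole number: n = 253 per group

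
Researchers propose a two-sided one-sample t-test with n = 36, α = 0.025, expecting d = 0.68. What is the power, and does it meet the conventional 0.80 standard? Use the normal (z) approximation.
Power ≈ 0.97; the study is adequately powered (power ≥ 0.80)

Power calculation (one-sample t-test, normal approximation):
z_β = d · √n - z_{α/2}
z_β = 0.68 · √36 - 2.241
z_β = 0.68 · 6.000 - 2.241
z_β = 1.839

Power = Φ(z_β) = Φ(1.839) ≈ 0.967

Effect size d = 0.68 is medium by Cohen's convention (0.2/0.5/0.8).

Threshold: power ≥ 0.80 is conventionally adequate.
Power ≈ 0.97 → the study is adequately powered (power ≥ 0.80).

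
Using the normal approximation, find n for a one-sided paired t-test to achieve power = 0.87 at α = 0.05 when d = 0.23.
n = 146 pairs

Sample size formula (paired t-test, normal approximation):
n = ((z_α + z_β) / d)²

z_α = 1.645 (for α = 0.05, one-sided)
z_β = 1.126 (for power = 0.87)
d = 0.23

n = ((1.645 + 1.126) / 0.23)²
n = (12.048)²
n ≈ 145.15
Round up to the next whole number: n = 146 pairs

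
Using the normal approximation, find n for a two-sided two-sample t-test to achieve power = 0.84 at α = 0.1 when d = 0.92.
n = 17 per group

Sample size formula (two-sample t-test, normal approximation):
n = 2 · ((z_{α/2} + z_β) / d)²

z_{α/2} = 1.645 (for α = 0.1, two-sided)
z_β = 0.994 (for power = 0.84)
d = 0.92

n = 2 · ((1.645 + 0.994) / 0.92)²
n = 2 · (2.868)²
n ≈ 16.45
Round up to the next whole number: n = 17 per group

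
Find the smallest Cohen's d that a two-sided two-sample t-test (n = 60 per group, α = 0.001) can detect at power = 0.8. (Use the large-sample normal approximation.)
d ≈ 0.75

Minimum detectable effect (two-sample t-test, normal approximation):
d = (z_{α/2} + z_β) / √(n/2)
d = (3.291 + 0.842) / √(60/2)
d = 4.132 / 5.477
d ≈ 0.75

By Cohen's convention (0.2 small / 0.5 medium / 0.8 large): medium effect.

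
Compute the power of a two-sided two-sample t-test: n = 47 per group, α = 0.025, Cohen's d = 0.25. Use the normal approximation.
Power ≈ 0.15

Power calculation (two-sample t-test, normal approximation):
z_β = d · √(n/2) - z_{α/2}
z_β = 0.25 · √(47/2) - 2.241
z_β = 0.25 · 4.848 - 2.241
z_β = -1.029

Power = Φ(z_β) = Φ(-1.029) ≈ 0.152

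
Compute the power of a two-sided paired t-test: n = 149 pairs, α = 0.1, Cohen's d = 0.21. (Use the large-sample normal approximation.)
Power ≈ 0.82

Power calculation (paired t-test, normal approximation):
z_β = d · √n - z_{α/2}
z_β = 0.21 · √149 - 1.645
z_β = 0.21 · 12.207 - 1.645
z_β = 0.919

Power = Φ(z_β) = Φ(0.919) ≈ 0.821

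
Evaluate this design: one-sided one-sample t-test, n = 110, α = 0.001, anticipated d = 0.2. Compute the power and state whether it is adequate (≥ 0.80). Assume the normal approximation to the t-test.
Power ≈ 0.16; the study is underpowered (power < 0.80)

Power calculation (one-sample t-test, normal approximation):
z_β = d · √n - z_α
z_β = 0.2 · √110 - 3.090
z_β = 0.2 · 10.488 - 3.090
z_β = -0.993

Power = Φ(z_β) = Φ(-0.993) ≈ 0.160

Effect size d = 0.2 is small by Cohen's convention (0.2/0.5/0.8).

Threshold: power ≥ 0.80 is conventionally adequate.
Power ≈ 0.16 → the study is underpowered (power < 0.80).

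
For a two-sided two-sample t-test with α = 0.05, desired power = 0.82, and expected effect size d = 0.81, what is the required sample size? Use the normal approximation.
n = 26 per group

Sample size formula (two-sample t-test, normal approximation):
n = 2 · ((z_{α/2} + z_β) / d)²

z_{α/2} = 1.960 (for α = 0.05, two-sided)
z_β = 0.915 (for power = 0.82)
d = 0.81

n = 2 · ((1.960 + 0.915) / 0.81)²
n = 2 · (3.549)²
n ≈ 25.19
Round up to the next whole number: n = 26 per group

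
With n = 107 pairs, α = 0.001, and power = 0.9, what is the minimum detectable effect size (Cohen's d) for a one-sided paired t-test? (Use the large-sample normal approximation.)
d ≈ 0.42

Minimum detectable effect (paired t-test, normal approximation):
d = (z_α + z_β) / √n
d = (3.090 + 1.282) / √107
d = 4.372 / 10.344
d ≈ 0.42

By Cohen's convention (0.2 small / 0.5 medium / 0.8 large): small effect.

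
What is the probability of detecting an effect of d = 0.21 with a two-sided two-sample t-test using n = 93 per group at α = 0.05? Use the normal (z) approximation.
Power ≈ 0.30

Power calculation (two-sample t-test, normal approximation):
z_β = d · √(n/2) - z_{α/2}
z_β = 0.21 · √(93/2) - 1.960
z_β = 0.21 · 6.819 - 1.960
z_β = -0.528

Power = Φ(z_β) = Φ(-0.528) ≈ 0.299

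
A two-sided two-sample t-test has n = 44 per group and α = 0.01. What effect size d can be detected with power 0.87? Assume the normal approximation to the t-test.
d ≈ 0.79

Minimum detectable effect (two-sample t-test, normal approximation):
d = (z_{α/2} + z_β) / √(n/2)
d = (2.576 + 1.126) / √(44/2)
d = 3.702 / 4.690
d ≈ 0.79

By Cohen's convention (0.2 small / 0.5 medium / 0.8 large): medium effect.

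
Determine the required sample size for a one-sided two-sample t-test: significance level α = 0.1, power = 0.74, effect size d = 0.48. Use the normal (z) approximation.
n = 33 per group

Sample size formula (two-sample t-test, normal approximation):
n = 2 · ((z_α + z_β) / d)²

z_α = 1.282 (for α = 0.1, one-sided)
z_β = 0.643 (for power = 0.74)
d = 0.48

n = 2 · ((1.282 + 0.643) / 0.48)²
n = 2 · (4.010)²
n ≈ 32.16
Round up to the next whole number: n = 33 per group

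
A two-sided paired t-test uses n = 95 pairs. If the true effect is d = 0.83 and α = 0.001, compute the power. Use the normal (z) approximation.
Power ≈ 1.00

Power calculation (paired t-test, normal approximation):
z_β = d · √n - z_{α/2}
z_β = 0.83 · √95 - 3.291
z_β = 0.83 · 9.747 - 3.291
z_β = 4.799

Power = Φ(z_β) = Φ(4.799) ≈ 1.000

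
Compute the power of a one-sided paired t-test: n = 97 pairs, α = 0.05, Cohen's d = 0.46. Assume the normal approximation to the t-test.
Power ≈ 1.00

Power calculation (paired t-test, normal approximation):
z_β = d · √n - z_α
z_β = 0.46 · √97 - 1.645
z_β = 0.46 · 9.849 - 1.645
z_β = 2.886

Power = Φ(z_β) = Φ(2.886) ≈ 0.998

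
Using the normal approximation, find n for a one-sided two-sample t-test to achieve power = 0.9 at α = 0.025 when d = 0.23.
n = 398 per group

Sample size formula (two-sample t-test, normal approximation):
n = 2 · ((z_α + z_β) / d)²

z_α = 1.960 (for α = 0.025, one-sided)
z_β = 1.282 (for power = 0.9)
d = 0.23

n = 2 · ((1.960 + 1.282) / 0.23)²
n = 2 · (14.096)²
n ≈ 397.39
Round up to the next whole number: n = 398 per group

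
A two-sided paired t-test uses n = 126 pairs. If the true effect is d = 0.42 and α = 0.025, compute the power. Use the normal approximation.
Power ≈ 0.99

Power calculation (paired t-test, normal approximation):
z_β = d · √n - z_{α/2}
z_β = 0.42 · √126 - 2.241
z_β = 0.42 · 11.225 - 2.241
z_β = 2.473

Power = Φ(z_β) = Φ(2.473) ≈ 0.993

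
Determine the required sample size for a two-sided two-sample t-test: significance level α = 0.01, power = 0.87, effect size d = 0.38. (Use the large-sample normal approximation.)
n = 190 per group

Sample size formula (two-sample t-test, normal approximation):
n = 2 · ((z_{α/2} + z_β) / d)²

z_{α/2} = 2.576 (for α = 0.01, two-sided)
z_β = 1.126 (for power = 0.87)
d = 0.38

n = 2 · ((2.576 + 1.126) / 0.38)²
n = 2 · (9.742)²
n ≈ 189.81
Round up to the next whole number: n = 190 per group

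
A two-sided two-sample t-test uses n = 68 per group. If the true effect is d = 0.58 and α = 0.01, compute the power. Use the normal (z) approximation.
Power ≈ 0.79

Power calculation (two-sample t-test, normal approximation):
z_β = d · √(n/2) - z_{α/2}
z_β = 0.58 · √(68/2) - 2.576
z_β = 0.58 · 5.831 - 2.576
z_β = 0.806

Power = Φ(z_β) = Φ(0.806) ≈ 0.790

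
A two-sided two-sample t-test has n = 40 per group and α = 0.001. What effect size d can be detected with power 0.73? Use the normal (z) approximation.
d ≈ 0.87

Minimum detectable effect (two-sample t-test, normal approximation):
d = (z_{α/2} + z_β) / √(n/2)
d = (3.291 + 0.613) / √(40/2)
d = 3.903 / 4.472
d ≈ 0.87

By Cohen's convention (0.2 small / 0.5 medium / 0.8 large): large effect.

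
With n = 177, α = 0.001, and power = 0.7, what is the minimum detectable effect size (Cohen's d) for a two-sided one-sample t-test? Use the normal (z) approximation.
d ≈ 0.29

Minimum detectable effect (one-sample t-test, normal approximation):
d = (z_{α/2} + z_β) / √n
d = (3.291 + 0.524) / √177
d = 3.815 / 13.304
d ≈ 0.29

By Cohen's convention (0.2 small / 0.5 medium / 0.8 large): small effect.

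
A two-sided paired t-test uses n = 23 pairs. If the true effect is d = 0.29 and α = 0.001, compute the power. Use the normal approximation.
Power ≈ 0.03

Power calculation (paired t-test, normal approximation):
z_β = d · √n - z_{α/2}
z_β = 0.29 · √23 - 3.291
z_β = 0.29 · 4.796 - 3.291
z_β = -1.900

Power = Φ(z_β) = Φ(-1.900) ≈ 0.029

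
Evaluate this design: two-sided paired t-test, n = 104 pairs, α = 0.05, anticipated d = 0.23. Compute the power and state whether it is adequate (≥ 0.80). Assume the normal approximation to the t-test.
Power ≈ 0.65; the study is underpowered (power < 0.80)

Power calculation (paired t-test, normal approximation):
z_β = d · √n - z_{α/2}
z_β = 0.23 · √104 - 1.960
z_β = 0.23 · 10.198 - 1.960
z_β = 0.386

Power = Φ(z_β) = Φ(0.386) ≈ 0.650

Effect size d = 0.23 is small by Cohen's convention (0.2/0.5/0.8).

Threshold: power ≥ 0.80 is conventionally adequate.
Power ≈ 0.65 → the study is underpowered (power < 0.80).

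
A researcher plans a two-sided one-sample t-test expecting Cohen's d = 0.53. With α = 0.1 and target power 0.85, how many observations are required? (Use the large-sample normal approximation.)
n = 26

Sample size formula (one-sample t-test, normal approximation):
n = ((z_{α/2} + z_β) / d)²

z_{α/2} = 1.645 (for α = 0.1, two-sided)
z_β = 1.036 (for power = 0.85)
d = 0.53

n = ((1.645 + 1.036) / 0.53)²
n = (5.058)²
n ≈ 25.58
Round up to the next whole number: n = 26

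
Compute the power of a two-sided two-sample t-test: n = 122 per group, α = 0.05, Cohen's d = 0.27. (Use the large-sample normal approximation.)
Power ≈ 0.56

Power calculation (two-sample t-test, normal approximation):
z_β = d · √(n/2) - z_{α/2}
z_β = 0.27 · √(122/2) - 1.960
z_β = 0.27 · 7.810 - 1.960
z_β = 0.149

Power = Φ(z_β) = Φ(0.149) ≈ 0.559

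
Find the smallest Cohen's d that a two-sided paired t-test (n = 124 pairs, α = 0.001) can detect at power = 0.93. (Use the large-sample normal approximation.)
d ≈ 0.43

Minimum detectable effect (paired t-test, normal approximation):
d = (z_{α/2} + z_β) / √n
d = (3.291 + 1.476) / √124
d = 4.766 / 11.136
d ≈ 0.43

By Cohen's convention (0.2 small / 0.5 medium / 0.8 large): small effect.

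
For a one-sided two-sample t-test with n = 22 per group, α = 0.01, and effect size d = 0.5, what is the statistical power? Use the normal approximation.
Power ≈ 0.25

Power calculation (two-sample t-test, normal approximation):
z_β = d · √(n/2) - z_α
z_β = 0.5 · √(22/2) - 2.326
z_β = 0.5 · 3.317 - 2.326
z_β = -0.668

Power = Φ(z_β) = Φ(-0.668) ≈ 0.252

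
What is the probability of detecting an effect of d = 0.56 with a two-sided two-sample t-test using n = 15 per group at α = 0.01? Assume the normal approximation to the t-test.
Power ≈ 0.15

Power calculation (two-sample t-test, normal approximation):
z_β = d · √(n/2) - z_{α/2}
z_β = 0.56 · √(15/2) - 2.576
z_β = 0.56 · 2.739 - 2.576
z_β = -1.042

Power = Φ(z_β) = Φ(-1.042) ≈ 0.149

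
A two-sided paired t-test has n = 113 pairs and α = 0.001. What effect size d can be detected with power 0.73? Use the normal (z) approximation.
d ≈ 0.37

Minimum detectable effect (paired t-test, normal approximation):
d = (z_{α/2} + z_β) / √n
d = (3.291 + 0.613) / √113
d = 3.903 / 10.630
d ≈ 0.37

By Cohen's convention (0.2 small / 0.5 medium / 0.8 large): small effect.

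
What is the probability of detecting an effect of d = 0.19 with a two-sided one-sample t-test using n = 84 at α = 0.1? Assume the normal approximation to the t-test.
Power ≈ 0.54

Power calculation (one-sample t-test, normal approximation):
z_β = d · √n - z_{α/2}
z_β = 0.19 · √84 - 1.645
z_β = 0.19 · 9.165 - 1.645
z_β = 0.097

Power = Φ(z_β) = Φ(0.097) ≈ 0.538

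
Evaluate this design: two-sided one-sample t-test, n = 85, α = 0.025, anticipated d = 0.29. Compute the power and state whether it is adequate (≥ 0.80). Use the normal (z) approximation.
Power ≈ 0.67; the study is underpowered (power < 0.80)

Power calculation (one-sample t-test, normal approximation):
z_β = d · √n - z_{α/2}
z_β = 0.29 · √85 - 2.241
z_β = 0.29 · 9.220 - 2.241
z_β = 0.432

Power = Φ(z_β) = Φ(0.432) ≈ 0.667

Effect size d = 0.29 is small by Cohen's convention (0.2/0.5/0.8).

Threshold: power ≥ 0.80 is conventionally adequate.
Power ≈ 0.67 → the study is underpowered (power < 0.80).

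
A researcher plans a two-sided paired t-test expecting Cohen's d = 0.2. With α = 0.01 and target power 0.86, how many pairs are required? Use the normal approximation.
n = 335 pairs

Sample size formula (paired t-test, normal approximation):
n = ((z_{α/2} + z_β) / d)²

z_{α/2} = 2.576 (for α = 0.01, two-sided)
z_β = 1.080 (for power = 0.86)
d = 0.2

n = ((2.576 + 1.080) / 0.2)²
n = (18.280)²
n ≈ 334.16
Round up to the next whole number: n = 335 pairs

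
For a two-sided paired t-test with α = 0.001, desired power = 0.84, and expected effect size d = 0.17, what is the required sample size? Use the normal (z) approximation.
n = 636 pairs

Sample size formula (paired t-test, normal approximation):
n = ((z_{α/2} + z_β) / d)²

z_{α/2} = 3.291 (for α = 0.001, two-sided)
z_β = 0.994 (for power = 0.84)
d = 0.17

n = ((3.291 + 0.994) / 0.17)²
n = (25.206)²
n ≈ 635.34
Round up to the next whole number: n = 636 pairs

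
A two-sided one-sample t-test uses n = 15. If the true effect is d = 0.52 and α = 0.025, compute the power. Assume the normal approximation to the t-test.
Power ≈ 0.41

Power calculation (one-sample t-test, normal approximation):
z_β = d · √n - z_{α/2}
z_β = 0.52 · √15 - 2.241
z_β = 0.52 · 3.873 - 2.241
z_β = -0.227

Power = Φ(z_β) = Φ(-0.227) ≈ 0.410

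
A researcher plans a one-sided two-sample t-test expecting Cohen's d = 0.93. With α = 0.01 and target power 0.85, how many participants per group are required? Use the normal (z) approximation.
n = 27 per group

Sample size formula (two-sample t-test, normal approximation):
n = 2 · ((z_α + z_β) / d)²

z_α = 2.326 (for α = 0.01, one-sided)
z_β = 1.036 (for power = 0.85)
d = 0.93

n = 2 · ((2.326 + 1.036) / 0.93)²
n = 2 · (3.615)²
n ≈ 26.14
Round up to the next whole number: n = 27 per group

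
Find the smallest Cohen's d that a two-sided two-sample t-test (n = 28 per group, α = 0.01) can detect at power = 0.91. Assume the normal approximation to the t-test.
d ≈ 1.05

Minimum detectable effect (two-sample t-test, normal approximation):
d = (z_{α/2} + z_β) / √(n/2)
d = (2.576 + 1.341) / √(28/2)
d = 3.917 / 3.742
d ≈ 1.05

By Cohen's convention (0.2 small / 0.5 medium / 0.8 large): large effect.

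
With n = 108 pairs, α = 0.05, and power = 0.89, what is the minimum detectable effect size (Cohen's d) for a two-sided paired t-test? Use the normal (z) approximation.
d ≈ 0.31

Minimum detectable effect (paired t-test, normal approximation):
d = (z_{α/2} + z_β) / √n
d = (1.960 + 1.227) / √108
d = 3.186 / 10.392
d ≈ 0.31

By Cohen's convention (0.2 small / 0.5 medium / 0.8 large): small effect.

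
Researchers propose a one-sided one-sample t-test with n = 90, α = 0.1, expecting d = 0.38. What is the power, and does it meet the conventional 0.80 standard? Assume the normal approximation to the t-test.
Power ≈ 0.99; the study is adequately powered (power ≥ 0.80)

Power calculation (one-sample t-test, normal approximation):
z_β = d · √n - z_α
z_β = 0.38 · √90 - 1.282
z_β = 0.38 · 9.487 - 1.282
z_β = 2.323

Power = Φ(z_β) = Φ(2.323) ≈ 0.990

Effect size d = 0.38 is small by Cohen's convention (0.2/0.5/0.8).

Threshold: power ≥ 0.80 is conventionally adequate.
Power ≈ 0.99 → the study is adequately powered (power ≥ 0.80).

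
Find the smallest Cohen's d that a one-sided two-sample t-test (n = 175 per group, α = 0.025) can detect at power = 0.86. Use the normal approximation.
d ≈ 0.33

Minimum detectable effect (two-sample t-test, normal approximation):
d = (z_α + z_β) / √(n/2)
d = (1.960 + 1.080) / √(175/2)
d = 3.040 / 9.354
d ≈ 0.33

By Cohen's convention (0.2 small / 0.5 medium / 0.8 large): small effect.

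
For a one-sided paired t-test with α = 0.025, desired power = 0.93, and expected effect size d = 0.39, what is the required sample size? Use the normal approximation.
n = 78 pairs

Sample size formula (paired t-test, normal approximation):
n = ((z_α + z_β) / d)²

z_α = 1.960 (for α = 0.025, one-sided)
z_β = 1.476 (for power = 0.93)
d = 0.39

n = ((1.960 + 1.476) / 0.39)²
n = (8.810)²
n ≈ 77.62
Round up to the next whole number: n = 78 pairs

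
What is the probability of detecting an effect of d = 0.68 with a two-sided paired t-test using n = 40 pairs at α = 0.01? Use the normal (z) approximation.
Power ≈ 0.96

Power calculation (paired t-test, normal approximation):
z_β = d · √n - z_{α/2}
z_β = 0.68 · √40 - 2.576
z_β = 0.68 · 6.325 - 2.576
z_β = 1.725

Power = Φ(z_β) = Φ(1.725) ≈ 0.958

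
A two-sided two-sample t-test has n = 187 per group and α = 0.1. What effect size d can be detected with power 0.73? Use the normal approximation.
d ≈ 0.23

Minimum detectable effect (two-sample t-test, normal approximation):
d = (z_{α/2} + z_β) / √(n/2)
d = (1.645 + 0.613) / √(187/2)
d = 2.258 / 9.670
d ≈ 0.23

By Cohen's convention (0.2 small / 0.5 medium / 0.8 large): small effect.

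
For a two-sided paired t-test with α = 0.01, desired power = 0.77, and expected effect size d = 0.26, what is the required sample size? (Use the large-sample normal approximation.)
n = 163 pairs

Sample size formula (paired t-test, normal approximation):
n = ((z_{α/2} + z_β) / d)²

z_{α/2} = 2.576 (for α = 0.01, two-sided)
z_β = 0.739 (for power = 0.77)
d = 0.26

n = ((2.576 + 0.739) / 0.26)²
n = (12.750)²
n ≈ 162.56
Round up to the next whole number: n = 163 pairs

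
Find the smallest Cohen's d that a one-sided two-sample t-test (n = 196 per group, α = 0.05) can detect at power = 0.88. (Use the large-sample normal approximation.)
d ≈ 0.28

Minimum detectable effect (two-sample t-test, normal approximation):
d = (z_α + z_β) / √(n/2)
d = (1.645 + 1.175) / √(196/2)
d = 2.820 / 9.899
d ≈ 0.28

By Cohen's convention (0.2 small / 0.5 medium / 0.8 large): small effect.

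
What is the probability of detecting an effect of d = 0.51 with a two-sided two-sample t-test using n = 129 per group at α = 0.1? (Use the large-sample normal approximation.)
Power ≈ 0.99

Power calculation (two-sample t-test, normal approximation):
z_β = d · √(n/2) - z_{α/2}
z_β = 0.51 · √(129/2) - 1.645
z_β = 0.51 · 8.031 - 1.645
z_β = 2.451

Power = Φ(z_β) = Φ(2.451) ≈ 0.993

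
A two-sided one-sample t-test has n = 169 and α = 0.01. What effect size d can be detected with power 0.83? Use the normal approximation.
d ≈ 0.27

Minimum detectable effect (one-sample t-test, normal approximation):
d = (z_{α/2} + z_β) / √n
d = (2.576 + 0.954) / √169
d = 3.530 / 13.000
d ≈ 0.27

By Cohen's convention (0.2 small / 0.5 medium / 0.8 large): small effect.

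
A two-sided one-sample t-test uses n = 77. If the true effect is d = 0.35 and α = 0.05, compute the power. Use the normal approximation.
Power ≈ 0.87

Power calculation (one-sample t-test, normal approximation):
z_β = d · √n - z_{α/2}
z_β = 0.35 · √77 - 1.960
z_β = 0.35 · 8.775 - 1.960
z_β = 1.111

Power = Φ(z_β) = Φ(1.111) ≈ 0.867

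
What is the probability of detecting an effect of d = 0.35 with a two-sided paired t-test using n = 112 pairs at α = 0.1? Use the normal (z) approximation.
Power ≈ 0.98

Power calculation (paired t-test, normal approximation):
z_β = d · √n - z_{α/2}
z_β = 0.35 · √112 - 1.645
z_β = 0.35 · 10.583 - 1.645
z_β = 2.059

Power = Φ(z_β) = Φ(2.059) ≈ 0.980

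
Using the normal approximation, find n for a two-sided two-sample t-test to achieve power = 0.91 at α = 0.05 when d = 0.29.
n = 260 per group

Sample size formula (two-sample t-test, normal approximation):
n = 2 · ((z_{α/2} + z_β) / d)²

z_{α/2} = 1.960 (for α = 0.05, two-sided)
z_β = 1.341 (for power = 0.91)
d = 0.29

n = 2 · ((1.960 + 1.341) / 0.29)²
n = 2 · (11.383)²
n ≈ 259.15
Round up to the next whole number: n = 260 per group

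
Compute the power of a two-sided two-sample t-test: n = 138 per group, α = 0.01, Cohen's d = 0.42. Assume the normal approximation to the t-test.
Power ≈ 0.82

Power calculation (two-sample t-test, normal approximation):
z_β = d · √(n/2) - z_{α/2}
z_β = 0.42 · √(138/2) - 2.576
z_β = 0.42 · 8.307 - 2.576
z_β = 0.913

Power = Φ(z_β) = Φ(0.913) ≈ 0.819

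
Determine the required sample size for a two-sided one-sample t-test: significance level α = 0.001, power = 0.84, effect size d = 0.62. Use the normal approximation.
n = 48

Sample size formula (one-sample t-test, normal approximation):
n = ((z_{α/2} + z_β) / d)²

z_{α/2} = 3.291 (for α = 0.001, two-sided)
z_β = 0.994 (for power = 0.84)
d = 0.62

n = ((3.291 + 0.994) / 0.62)²
n = (6.911)²
n ≈ 47.76
Round up to the next whole number: n = 48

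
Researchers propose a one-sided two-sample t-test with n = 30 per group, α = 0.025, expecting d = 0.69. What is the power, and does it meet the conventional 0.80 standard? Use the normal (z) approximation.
Power ≈ 0.76; the study is underpowered (power < 0.80)

Power calculation (two-sample t-test, normal approximation):
z_β = d · √(n/2) - z_α
z_β = 0.69 · √(30/2) - 1.960
z_β = 0.69 · 3.873 - 1.960
z_β = 0.712

Power = Φ(z_β) = Φ(0.712) ≈ 0.762

Effect size d = 0.69 is medium by Cohen's convention (0.2/0.5/0.8).

Threshold: power ≥ 0.80 is conventionally adequate.
Power ≈ 0.76 → the study is underpowered (power < 0.80).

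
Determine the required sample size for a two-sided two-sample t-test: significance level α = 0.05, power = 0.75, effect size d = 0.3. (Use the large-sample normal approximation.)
n = 155 per group

Sample size formula (two-sample t-test, normal approximation):
n = 2 · ((z_{α/2} + z_β) / d)²

z_{α/2} = 1.960 (for α = 0.05, two-sided)
z_β = 0.674 (for power = 0.75)
d = 0.3

n = 2 · ((1.960 + 0.674) / 0.3)²
n = 2 · (8.780)²
n ≈ 154.18
Round up to the next whole number: n = 155 per group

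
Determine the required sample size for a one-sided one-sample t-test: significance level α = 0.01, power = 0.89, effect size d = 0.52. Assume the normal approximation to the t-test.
n = 47

Sample size formula (one-sample t-test, normal approximation):
n = ((z_α + z_β) / d)²

z_α = 2.326 (for α = 0.01, one-sided)
z_β = 1.227 (for power = 0.89)
d = 0.52

n = ((2.326 + 1.227) / 0.52)²
n = (6.833)²
n ≈ 46.69
Round up to the next whole number: n = 47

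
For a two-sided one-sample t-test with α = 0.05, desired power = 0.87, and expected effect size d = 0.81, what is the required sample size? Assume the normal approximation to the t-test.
n = 15

Sample size formula (one-sample t-test, normal approximation):
n = ((z_{α/2} + z_β) / d)²

z_{α/2} = 1.960 (for α = 0.05, two-sided)
z_β = 1.126 (for power = 0.87)
d = 0.81

n = ((1.960 + 1.126) / 0.81)²
n = (3.810)²
n ≈ 14.52
Round up to the next whole number: n = 15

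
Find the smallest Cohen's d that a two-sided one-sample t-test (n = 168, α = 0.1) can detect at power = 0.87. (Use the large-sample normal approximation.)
d ≈ 0.21

Minimum detectable effect (one-sample t-test, normal approximation):
d = (z_{α/2} + z_β) / √n
d = (1.645 + 1.126) / √168
d = 2.771 / 12.961
d ≈ 0.21

By Cohen's convention (0.2 small / 0.5 medium / 0.8 large): small effect.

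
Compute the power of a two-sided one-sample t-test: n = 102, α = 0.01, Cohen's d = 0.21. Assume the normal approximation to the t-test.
Power ≈ 0.32

Power calculation (one-sample t-test, normal approximation):
z_β = d · √n - z_{α/2}
z_β = 0.21 · √102 - 2.576
z_β = 0.21 · 10.100 - 2.576
z_β = -0.455

Power = Φ(z_β) = Φ(-0.455) ≈ 0.325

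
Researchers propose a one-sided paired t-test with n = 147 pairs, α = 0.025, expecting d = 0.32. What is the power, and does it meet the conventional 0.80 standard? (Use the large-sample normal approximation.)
Power ≈ 0.97; the study is adequately powered (power ≥ 0.80)

Power calculation (paired t-test, normal approximation):
z_β = d · √n - z_α
z_β = 0.32 · √147 - 1.960
z_β = 0.32 · 12.124 - 1.960
z_β = 1.920

Power = Φ(z_β) = Φ(1.920) ≈ 0.973

Effect size d = 0.32 is small by Cohen's convention (0.2/0.5/0.8).

Threshold: power ≥ 0.80 is conventionally adequate.
Power ≈ 0.97 → the study is adequately powered (power ≥ 0.80).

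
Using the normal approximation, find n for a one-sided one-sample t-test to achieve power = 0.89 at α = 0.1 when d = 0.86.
n = 9

Sample size formula (one-sample t-test, normal approximation):
n = ((z_α + z_β) / d)²

z_α = 1.282 (for α = 0.1, one-sided)
z_β = 1.227 (for power = 0.89)
d = 0.86

n = ((1.282 + 1.227) / 0.86)²
n = (2.917)²
n ≈ 8.51
Round up to the next whole number: n = 9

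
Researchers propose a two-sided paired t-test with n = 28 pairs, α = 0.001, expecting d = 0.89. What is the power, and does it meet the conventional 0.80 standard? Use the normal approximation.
Power ≈ 0.92; the study is adequately powered (power ≥ 0.80)

Power calculation (paired t-test, normal approximation):
z_β = d · √n - z_{α/2}
z_β = 0.89 · √28 - 3.291
z_β = 0.89 · 5.292 - 3.291
z_β = 1.419

Power = Φ(z_β) = Φ(1.419) ≈ 0.922

Effect size d = 0.89 is large by Cohen's convention (0.2/0.5/0.8).

Threshold: power ≥ 0.80 is conventionally adequate.
Power ≈ 0.92 → the study is adequately powered (power ≥ 0.80).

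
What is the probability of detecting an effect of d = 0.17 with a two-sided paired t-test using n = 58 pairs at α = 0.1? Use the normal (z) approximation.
Power ≈ 0.36

Power calculation (paired t-test, normal approximation):
z_β = d · √n - z_{α/2}
z_β = 0.17 · √58 - 1.645
z_β = 0.17 · 7.616 - 1.645
z_β = -0.350

Power = Φ(z_β) = Φ(-0.350) ≈ 0.363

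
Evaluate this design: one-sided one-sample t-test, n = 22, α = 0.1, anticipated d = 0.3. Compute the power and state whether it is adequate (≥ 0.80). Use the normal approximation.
Power ≈ 0.55; the study is underpowered (power < 0.80)

Power calculation (one-sample t-test, normal approximation):
z_β = d · √n - z_α
z_β = 0.3 · √22 - 1.282
z_β = 0.3 · 4.690 - 1.282
z_β = 0.126

Power = Φ(z_β) = Φ(0.126) ≈ 0.550

Effect size d = 0.3 is small by Cohen's convention (0.2/0.5/0.8).

Threshold: power ≥ 0.80 is conventionally adequate.
Power ≈ 0.55 → the study is underpowered (power < 0.80).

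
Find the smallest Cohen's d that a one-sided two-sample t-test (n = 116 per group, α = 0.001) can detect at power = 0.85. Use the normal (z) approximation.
d ≈ 0.54

Minimum detectable effect (two-sample t-test, normal approximation):
d = (z_α + z_β) / √(n/2)
d = (3.090 + 1.036) / √(116/2)
d = 4.127 / 7.616
d ≈ 0.54

By Cohen's convention (0.2 small / 0.5 medium / 0.8 large): medium effect.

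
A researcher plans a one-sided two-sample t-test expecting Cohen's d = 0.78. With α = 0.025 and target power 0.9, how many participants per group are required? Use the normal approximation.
n = 35 per group

Sample size formula (two-sample t-test, normal approximation):
n = 2 · ((z_α + z_β) / d)²

z_α = 1.960 (for α = 0.025, one-sided)
z_β = 1.282 (for power = 0.9)
d = 0.78

n = 2 · ((1.960 + 1.282) / 0.78)²
n = 2 · (4.156)²
n ≈ 34.54
Round up to the next whole number: n = 35 per group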